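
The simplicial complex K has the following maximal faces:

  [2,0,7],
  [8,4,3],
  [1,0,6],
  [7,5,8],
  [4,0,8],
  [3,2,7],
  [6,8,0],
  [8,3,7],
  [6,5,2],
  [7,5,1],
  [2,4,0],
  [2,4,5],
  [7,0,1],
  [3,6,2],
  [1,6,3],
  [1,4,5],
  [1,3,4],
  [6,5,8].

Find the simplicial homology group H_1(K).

H_1 ≅ Z^2.

Take the total order 0 < 1 < 2 < 3 < 4 < 5 < 6 < 7 < 8 on the vertex set. Then K (dimension 2) consists of the simplices:

  0-simplices (9): [0], [1], [2], [3], [4], [5], [6], [7], [8]
  1-simplices (27): (27 of them)
  2-simplices (18): [0,1,6], [0,1,7], [0,2,4], [0,2,7], [0,4,8], [0,6,8], [1,3,4], [1,3,6], [1,4,5], [1,5,7], [2,3,6], [2,3,7], [2,4,5], [2,5,6], [3,4,8], [3,7,8], [5,6,8], [5,7,8]

Hence C_0 ≅ Z^9, C_1 ≅ Z^27, C_2 ≅ Z^18.

Boundary ∂_1: C_1 → C_0 sends each edge [p,q] (with p < q) to q − p. For instance
  ∂[3,6] = [6] − [3].
As a 9×27 matrix over Z this has rank 8, with invariant factors (1,1,1,1,1,1,1,1).

∂_2: C_2 → C_1 sends each 2-simplex [p,q,r] to [q,r] − [p,r] + [p,q]. For instance
  ∂[3,4,8] = [4,8] − [3,8] + [3,4],
  ∂[5,7,8] = [7,8] − [5,8] + [5,7].
The 27×18 boundary matrix has rank 17 and Smith normal form diag(1,1,1,1,1,1,1,1,1,1,1,1,1,1,1,1,1).

From H_k ≅ ker(∂_k) / im(∂_{k+1}) we obtain:

  H_1: rank ker ∂_1 − rank ∂_2 = (27 − 8) − 17 = 2, and the invariant factors of ∂_2 are all 1, so H_1 = Z^2.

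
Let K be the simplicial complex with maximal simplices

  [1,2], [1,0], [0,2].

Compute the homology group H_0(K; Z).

H_0 ≅ Z.

We work with the vertex ordering 0 < 1 < 2. The simplices of K, each written with vertices in increasing order, are:

  0-simplices (3): [0], [1], [2]
  1-simplices (3): [0,1], [0,2], [1,2]

giving chain groups C_0 ≅ Z^3, C_1 ≅ Z^3.

Boundary ∂_1: C_1 → C_0 maps an edge to its endpoints' difference, ∂[p,q] = q − p.
This gives a 3×3 integer matrix of rank 2; reducing to Smith normal form yields diagonal entries (1,1).

Now H_k = ker ∂_k / im ∂_{k+1}, so:

  H_0: rank C_0 − rank ∂_1 = 3 − 2 = 1, and the invariant factors of ∂_1 are all 1, so H_0 = Z.

(K is a triangulation of the circle S^1.)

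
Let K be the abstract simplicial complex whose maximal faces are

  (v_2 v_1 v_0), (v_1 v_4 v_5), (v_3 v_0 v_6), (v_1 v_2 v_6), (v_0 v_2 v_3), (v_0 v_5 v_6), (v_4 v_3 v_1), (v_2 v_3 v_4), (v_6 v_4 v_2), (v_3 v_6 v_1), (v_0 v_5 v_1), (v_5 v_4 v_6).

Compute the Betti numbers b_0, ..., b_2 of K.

b_0 = 1, b_1 = 0, b_2 = 0.

K has 7 vertices, 18 edges, 12 triangles.
rank ∂_0 = 0, rank ∂_1 = 6 ⇒ b_0 = 7 − 0 − 6 = 1; all invariant factors of ∂_1 are 1 so no torsion. So H_0 ≅ Z.
rank ∂_1 = 6, rank ∂_2 = 12 ⇒ b_1 = 18 − 6 − 12 = 0; ∂_2 has invariant factor(s) [2] giving torsion. So H_1 ≅ Z/2.
rank ∂_2 = 12, rank ∂_3 = 0 ⇒ b_2 = 12 − 12 − 0 = 0. So H_2 ≅ 0.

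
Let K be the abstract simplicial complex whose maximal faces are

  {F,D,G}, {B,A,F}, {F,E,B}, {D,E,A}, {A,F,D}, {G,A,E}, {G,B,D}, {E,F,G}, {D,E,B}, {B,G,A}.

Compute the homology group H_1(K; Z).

H_1 ≅ Z/2Z.

Take the total order A < B < D < E < F < G on the vertex set. Then K (dimension 2) consists of the simplices:

  0-simplices (6): A, B, D, E, F, G
  1-simplices (15): AB, AD, AE, AF, AG, BD, BE, BF, BG, DE, DF, DG, EF, EG, FG
  2-simplices (10): ABF, ABG, ADE, ADF, AEG, BDE, BDG, BEF, DFG, EFG

giving chain groups C_0 ≅ Z^6, C_1 ≅ Z^15, C_2 ≅ Z^10.

The boundary map ∂_1: C_1 → C_0 is given by ∂[p,q] = [q] − [p].
The 6×15 boundary matrix has rank 5 and Smith normal form diag(1,1,1,1,1).

∂_2: C_2 → C_1 maps a triangle to the signed sum of its edges. For instance
  ∂DFG = FG − DG + DF,
  ∂EFG = FG − EG + EF.
This gives a 15×10 integer matrix of rank 10; reducing to Smith normal form yields diagonal entries (1,1,1,1,1,1,1,1,1,2).

Now H_k = ker ∂_k / im ∂_{k+1}, so:

  H_1: rank ker ∂_1 − rank ∂_2 = (15 − 5) − 10 = 0, and ∂_2 has invariant factor 2 > 1, so H_1 = Z/2Z.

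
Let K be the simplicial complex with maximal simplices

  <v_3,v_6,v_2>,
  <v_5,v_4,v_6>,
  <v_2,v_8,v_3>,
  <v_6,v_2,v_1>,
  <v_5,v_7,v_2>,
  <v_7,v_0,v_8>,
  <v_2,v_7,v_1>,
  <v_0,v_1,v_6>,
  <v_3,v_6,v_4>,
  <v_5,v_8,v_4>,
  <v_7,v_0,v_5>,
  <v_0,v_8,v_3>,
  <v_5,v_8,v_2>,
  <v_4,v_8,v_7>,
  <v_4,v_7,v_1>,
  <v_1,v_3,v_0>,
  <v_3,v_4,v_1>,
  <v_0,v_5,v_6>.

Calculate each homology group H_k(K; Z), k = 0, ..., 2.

H_0 = Z,  H_1 = Z ⊕ Z/2,  H_2 = 0.

We work with the vertex ordering v_0 < v_1 < v_2 < v_3 < v_4 < v_5 < v_6 < v_7 < v_8. The simplices of K, each written with vertices in increasing order, are:

  0-simplices (9): [v_0], [v_1], [v_2], [v_3], [v_4], [v_5], [v_6], [v_7], [v_8]
  1-simplices (27): (27 of them)
  2-simplices (18): (18 of them)

so the chain groups are C_0 ≅ Z^9, C_1 ≅ Z^27, C_2 ≅ Z^18.

The boundary map ∂_1: C_1 → C_0 is given by ∂[p,q] = [q] − [p]. For instance
  ∂[v_0,v_3] = [v_3] − [v_0].
The resulting 9×27 matrix has rank 8, and its Smith normal form has invariant factors (1,1,1,1,1,1,1,1).

The boundary map ∂_2: C_2 → C_1 sends each 2-simplex [p,q,r] to [q,r] − [p,r] + [p,q]. For instance
  ∂[v_2,v_3,v_8] = [v_3,v_8] − [v_2,v_8] + [v_2,v_3],
  ∂[v_0,v_5,v_7] = [v_5,v_7] − [v_0,v_7] + [v_0,v_5].
This gives a 27×18 integer matrix of rank 18; reducing to Smith normal form yields diagonal entries (1,1,1,1,1,1,1,1,1,1,1,1,1,1,1,1,1,2).

Now H_k = ker ∂_k / im ∂_{k+1}, so:

  H_0: rank C_0 − rank ∂_1 = 9 − 8 = 1, and the invariant factors of ∂_1 are all 1, so H_0 ≅ Z.
  H_1: rank ker ∂_1 − rank ∂_2 = (27 − 8) − 18 = 1, and ∂_2 has invariant factor 2 > 1, so H_1 ≅ Z ⊕ Z/2.
  H_2: rank ker ∂_2 − rank ∂_3 = (18 − 18) − 0 = 0, and there is no ∂_3, so H_2 ≅ 0.

(K is a triangulation of the Klein bottle.)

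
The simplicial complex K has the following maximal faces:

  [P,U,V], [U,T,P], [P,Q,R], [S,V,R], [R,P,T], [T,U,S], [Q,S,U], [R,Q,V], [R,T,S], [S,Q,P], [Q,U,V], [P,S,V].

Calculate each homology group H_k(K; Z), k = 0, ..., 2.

H_0 = Z,  H_1 = Z/2,  H_2 = 0.

Fix the vertex order P < Q < R < S < T < U < V and write every simplex with vertices in increasing order. Then dim K = 2 and the simplices of K are:

  0-simplices (7): P, Q, R, S, T, U, V
  1-simplices (18): PQ, PR, PS, PT, PU, PV, QR, QS, QU, QV, RS, RT, RV, ST, SU, SV, TU, UV
  2-simplices (12): PQR, PQS, PRT, PSV, PTU, PUV, QRV, QSU, QUV, RST, RSV, STU

so the chain groups are C_0 ≅ Z^7, C_1 ≅ Z^18, C_2 ≅ Z^12.

∂_1: C_1 → C_0 sends each edge [p,q] (with p < q) to q − p. For instance
  ∂PQ = Q − P.
As a 7×18 matrix over Z this has rank 6, with invariant factors (1,1,1,1,1,1).

The boundary map ∂_2: C_2 → C_1 maps a triangle to the signed sum of its edges. For instance
  ∂RSV = SV − RV + RS,
  ∂PUV = UV − PV + PU.
The resulting 18×12 matrix has rank 12, and its Smith normal form has invariant factors (1,1,1,1,1,1,1,1,1,1,1,2).

Reading off H_k = ker ∂_k / im ∂_{k+1}:

  H_0: rank C_0 − rank ∂_1 = 7 − 6 = 1, and the invariant factors of ∂_1 are all 1, so H_0 = Z.
  H_1: rank ker ∂_1 − rank ∂_2 = (18 − 6) − 12 = 0, and ∂_2 has invariant factor 2 > 1, so H_1 = Z/2.
  H_2: rank ker ∂_2 − rank ∂_3 = (12 − 12) − 0 = 0, and there is no ∂_3, so H_2 = 0.

As a check, the Euler characteristic is 7 − 18 + 12 = 1, which agrees with 1 − 0 + 0 = 1.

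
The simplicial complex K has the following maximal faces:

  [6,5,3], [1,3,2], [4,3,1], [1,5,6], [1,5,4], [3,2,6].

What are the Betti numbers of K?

b_0 = 1, b_1 = 1, b_2 = 0.

Take the total order 1 < 2 < 3 < 4 < 5 < 6 on the vertex set. Then K (dimension 2) consists of the simplices:

  0-simplices (6): [1], [2], [3], [4], [5], [6]
  1-simplices (12): [1,2], [1,3], [1,4], [1,5], [1,6], [2,3], [2,6], [3,4], [3,5], [3,6], [4,5], [5,6]
  2-simplices (6): [1,2,3], [1,3,4], [1,4,5], [1,5,6], [2,3,6], [3,5,6]

giving chain groups C_0 ≅ Z^6, C_1 ≅ Z^12, C_2 ≅ Z^6.

Boundary ∂_1: C_1 → C_0 is given by ∂[p,q] = [q] − [p]. For instance
  ∂[1,2] = [2] − [1].
The resulting 6×12 matrix has rank 5, and its Smith normal form has invariant factors (1,1,1,1,1).

∂_2: C_2 → C_1 acts by ∂[p,q,r] = [q,r] − [p,r] + [p,q]. For instance
  ∂[1,5,6] = [5,6] − [1,6] + [1,5],
  ∂[1,3,4] = [3,4] − [1,4] + [1,3].
The 12×6 boundary matrix has rank 6 and Smith normal form diag(1,1,1,1,1,1).

Computing H_k = (kernel of ∂_k) / (image of ∂_{k+1}):

  H_0: rank C_0 − rank ∂_1 = 6 − 5 = 1, and the invariant factors of ∂_1 are all 1, so H_0 ≅ Z.
  H_1: rank ker ∂_1 − rank ∂_2 = (12 − 5) − 6 = 1, and the invariant factors of ∂_2 are all 1, so H_1 ≅ Z.
  H_2: rank ker ∂_2 − rank ∂_3 = (6 − 6) − 0 = 0, and there is no ∂_3, so H_2 ≅ 0.

Hence the Betti numbers are b_0 = 1, b_1 = 1, b_2 = 0.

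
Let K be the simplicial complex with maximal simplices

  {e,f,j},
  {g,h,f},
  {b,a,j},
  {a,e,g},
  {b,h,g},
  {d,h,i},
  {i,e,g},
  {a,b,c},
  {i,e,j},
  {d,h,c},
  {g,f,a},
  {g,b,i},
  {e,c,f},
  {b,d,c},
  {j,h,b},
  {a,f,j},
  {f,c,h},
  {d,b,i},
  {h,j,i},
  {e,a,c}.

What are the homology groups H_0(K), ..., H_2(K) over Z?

Take the total order a < b < c < d < e < f < g < h < i < j on the vertex set. Then K (dimension 2) consists of the simplices:

  0-simplices (10): a, b, c, d, e, f, g, h, i, j
  1-simplices (30): ab, ac, ae, af, ag, aj, bc, bd, bg, bh, bi, bj, cd, ce, cf, ch, dh, di, ef, eg, ei, ej, fg, fh, fj, gh, gi, hi, hj, ij
  2-simplices (20): abc, abj, ace, aeg, afg, afj, bcd, bdi, bgh, bgi, bhj, cdh, cef, cfh, dhi, efj, egi, eij, fgh, hij

so the chain groups are C_0 ≅ Z^10, C_1 ≅ Z^30, C_2 ≅ Z^20.

The boundary map ∂_1: C_1 → C_0 maps an edge to its endpoints' difference, ∂[p,q] = q − p. For instance
  ∂eg = g − e.
The 10×30 boundary matrix has rank 9 and Smith normal form diag(1,1,1,1,1,1,1,1,1).

The boundary map ∂_2: C_2 → C_1 sends each 2-simplex [p,q,r] to [q,r] − [p,r] + [p,q]. For instance
  ∂abc = bc − ac + ab,
  ∂cdh = dh − ch + cd.
This gives a 30×20 integer matrix of rank 20; reducing to Smith normal form yields diagonal entries (1,1,1,1,1,1,1,1,1,1,1,1,1,1,1,1,1,1,1,2).

Now H_k = ker ∂_k / im ∂_{k+1}, so:

  H_0: rank C_0 − rank ∂_1 = 10 − 9 = 1, and the invariant factors of ∂_1 are all 1, so H_0 = Z.
  H_1: rank ker ∂_1 − rank ∂_2 = (30 − 9) − 20 = 1, and ∂_2 has invariant factor 2 > 1, so H_1 = Z ⊕ Z/2.
  H_2: rank ker ∂_2 − rank ∂_3 = (20 − 20) − 0 = 0, and there is no ∂_3, so H_2 = 0.

H_0 ≅ Z,  H_1 ≅ Z ⊕ Z/2,  H_2 = 0.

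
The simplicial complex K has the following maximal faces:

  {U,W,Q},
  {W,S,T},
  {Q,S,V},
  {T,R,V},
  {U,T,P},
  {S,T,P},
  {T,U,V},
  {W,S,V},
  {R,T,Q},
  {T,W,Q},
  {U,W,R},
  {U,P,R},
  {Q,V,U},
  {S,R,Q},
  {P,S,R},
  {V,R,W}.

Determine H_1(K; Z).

Order the vertices as P < Q < R < S < T < U < V < W. Listing each simplex with vertices in this order, K has dimension 2 with simplices:

  0-simplices (8): P, Q, R, S, T, U, V, W
  1-simplices (24): PR, PS, PT, PU, QR, QS, QT, QU, QV, QW, RS, RT, RU, RV, RW, ST, SV, SW, TU, TV, TW, UV, UW, VW
  2-simplices (16): PRS, PRU, PST, PTU, QRS, QRT, QSV, QTW, QUV, QUW, RTV, RUW, RVW, STW, SVW, TUV

Hence C_0 ≅ Z^8, C_1 ≅ Z^24, C_2 ≅ Z^16.

Boundary ∂_1: C_1 → C_0 maps an edge to its endpoints' difference, ∂[p,q] = q − p. For instance
  ∂QU = U − Q.
The resulting 8×24 matrix has rank 7, and its Smith normal form has invariant factors (1,1,1,1,1,1,1).

The boundary map ∂_2: C_2 → C_1 sends each 2-simplex [p,q,r] to [q,r] − [p,r] + [p,q]. For instance
  ∂RTV = TV − RV + RT,
  ∂RVW = VW − RW + RV.
This gives a 24×16 integer matrix of rank 15; reducing to Smith normal form yields diagonal entries (1,1,1,1,1,1,1,1,1,1,1,1,1,1,1).

Reading off H_k = ker ∂_k / im ∂_{k+1}:

  H_1: rank ker ∂_1 − rank ∂_2 = (24 − 7) − 15 = 2, and the invariant factors of ∂_2 are all 1, so H_1 ≅ Z^2.

H_1 = Z^2.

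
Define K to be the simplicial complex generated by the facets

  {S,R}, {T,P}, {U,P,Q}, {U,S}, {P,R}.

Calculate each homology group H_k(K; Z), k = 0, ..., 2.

K has 6 vertices, 7 edges, 1 triangle.
rank ∂_0 = 0, rank ∂_1 = 5 ⇒ b_0 = 6 − 0 − 5 = 1; all invariant factors of ∂_1 are 1 so no torsion. So H_0 ≅ Z.
rank ∂_1 = 5, rank ∂_2 = 1 ⇒ b_1 = 7 − 5 − 1 = 1; all invariant factors of ∂_2 are 1 so no torsion. So H_1 ≅ Z.
rank ∂_2 = 1, rank ∂_3 = 0 ⇒ b_2 = 1 − 1 − 0 = 0. So H_2 ≅ 0.

H_0 ≅ Z,  H_1 ≅ Z,  H_2 = 0.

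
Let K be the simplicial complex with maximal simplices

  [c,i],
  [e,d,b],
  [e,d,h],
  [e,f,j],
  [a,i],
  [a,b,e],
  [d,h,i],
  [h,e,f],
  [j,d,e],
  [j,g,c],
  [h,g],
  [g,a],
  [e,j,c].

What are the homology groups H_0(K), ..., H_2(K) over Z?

We work with the vertex ordering a < b < c < d < e < f < g < h < i < j. The simplices of K, each written with vertices in increasing order, are:

  0-simplices (10): a, b, c, d, e, f, g, h, i, j
  1-simplices (22): ab, ae, ag, ai, bd, be, ce, cg, ci, cj, de, dh, di, dj, ef, eh, ej, fh, fj, gh, gj, hi
  2-simplices (9): abe, bde, cej, cgj, deh, dej, dhi, efh, efj

Hence C_0 ≅ Z^10, C_1 ≅ Z^22, C_2 ≅ Z^9.

Boundary ∂_1: C_1 → C_0 sends each edge [p,q] (with p < q) to q − p.
As a 10×22 matrix over Z this has rank 9, with invariant factors (1,1,1,1,1,1,1,1,1).

The boundary map ∂_2: C_2 → C_1 acts by ∂[p,q,r] = [q,r] − [p,r] + [p,q]. For instance
  ∂deh = eh − dh + de,
  ∂dej = ej − dj + de.
This gives a 22×9 integer matrix of rank 9; reducing to Smith normal form yields diagonal entries (1,1,1,1,1,1,1,1,1).

Reading off H_k = ker ∂_k / im ∂_{k+1}:

  H_0: rank C_0 − rank ∂_1 = 10 − 9 = 1, and the invariant factors of ∂_1 are all 1, so H_0 ≅ Z.
  H_1: rank ker ∂_1 − rank ∂_2 = (22 − 9) − 9 = 4, and the invariant factors of ∂_2 are all 1, so H_1 ≅ Z^4.
  H_2: rank ker ∂_2 − rank ∂_3 = (9 − 9) − 0 = 0, and there is no ∂_3, so H_2 ≅ 0.

H_0 = Z,  H_1 = Z^4,  H_2 = 0.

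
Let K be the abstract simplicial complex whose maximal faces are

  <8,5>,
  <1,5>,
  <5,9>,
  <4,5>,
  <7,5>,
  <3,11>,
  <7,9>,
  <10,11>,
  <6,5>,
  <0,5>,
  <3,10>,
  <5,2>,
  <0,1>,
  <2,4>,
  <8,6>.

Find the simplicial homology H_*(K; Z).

Fix the vertex order 0 < 1 < 2 < 3 < 4 < 5 < 6 < 7 < 8 < 9 < 10 < 11 and write every simplex with vertices in increasing order. Then dim K = 1 and the simplices of K are:

  0-simplices (12): [0], [1], [2], [3], [4], [5], [6], [7], [8], [9], [10], [11]
  1-simplices (15): [0,1], [0,5], [1,5], [2,4], [2,5], [3,10], [3,11], [4,5], [5,6], [5,7], [5,8], [5,9], [6,8], [7,9], [10,11]

giving chain groups C_0 ≅ Z^12, C_1 ≅ Z^15.

Boundary ∂_1: C_1 → C_0 sends each edge [p,q] (with p < q) to q − p. For instance
  ∂[10,11] = [11] − [10].
The resulting 12×15 matrix has rank 10, and its Smith normal form has invariant factors (1,1,1,1,1,1,1,1,1,1).

Computing H_k = (kernel of ∂_k) / (image of ∂_{k+1}):

  H_0: rank C_0 − rank ∂_1 = 12 − 10 = 2, and the invariant factors of ∂_1 are all 1, so H_0 = Z^2.
  H_1: rank ker ∂_1 − rank ∂_2 = (15 − 10) − 0 = 5, and there is no ∂_2, so H_1 = Z^5.

(K is a triangulation of the disjoint union of the circle S^1 and a wedge of 4 circles.)

H_0 ≅ Z^2,  H_1 ≅ Z^5.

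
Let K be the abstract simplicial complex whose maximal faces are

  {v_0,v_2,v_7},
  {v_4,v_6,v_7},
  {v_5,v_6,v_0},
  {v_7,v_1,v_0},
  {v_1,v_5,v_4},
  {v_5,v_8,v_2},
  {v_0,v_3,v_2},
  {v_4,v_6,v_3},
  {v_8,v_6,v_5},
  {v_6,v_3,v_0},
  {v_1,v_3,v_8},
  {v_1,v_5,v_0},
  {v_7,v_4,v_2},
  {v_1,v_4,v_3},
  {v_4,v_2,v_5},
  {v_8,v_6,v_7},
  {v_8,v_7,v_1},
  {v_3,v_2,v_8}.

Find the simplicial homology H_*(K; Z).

Order the vertices as v_0 < v_1 < v_2 < v_3 < v_4 < v_5 < v_6 < v_7 < v_8. Listing each simplex with vertices in this order, K has dimension 2 with simplices:

  0-simplices (9): [v_0], [v_1], [v_2], [v_3], [v_4], [v_5], [v_6], [v_7], [v_8]
  1-simplices (27): (27 of them)
  2-simplices (18): (18 of them)

so the chain groups are C_0 ≅ Z^9, C_1 ≅ Z^27, C_2 ≅ Z^18.

Boundary ∂_1: C_1 → C_0 maps an edge to its endpoints' difference, ∂[p,q] = q − p. For instance
  ∂[v_0,v_7] = [v_7] − [v_0].
The 9×27 boundary matrix has rank 8 and Smith normal form diag(1,1,1,1,1,1,1,1).

∂_2: C_2 → C_1 acts by ∂[p,q,r] = [q,r] − [p,r] + [p,q]. For instance
  ∂[v_0,v_1,v_5] = [v_1,v_5] − [v_0,v_5] + [v_0,v_1],
  ∂[v_4,v_6,v_7] = [v_6,v_7] − [v_4,v_7] + [v_4,v_6].
As a 27×18 matrix over Z this has rank 17, with invariant factors (1,1,1,1,1,1,1,1,1,1,1,1,1,1,1,1,1).

From H_k ≅ ker(∂_k) / im(∂_{k+1}) we obtain:

  H_0: rank C_0 − rank ∂_1 = 9 − 8 = 1, and the invariant factors of ∂_1 are all 1, so H_0 ≅ Z.
  H_1: rank ker ∂_1 − rank ∂_2 = (27 − 8) − 17 = 2, and the invariant factors of ∂_2 are all 1, so H_1 ≅ Z^2.
  H_2: rank ker ∂_2 − rank ∂_3 = (18 − 17) − 0 = 1, and there is no ∂_3, so H_2 ≅ Z.

H_0 ≅ Z,  H_1 ≅ Z^2,  H_2 ≅ Z.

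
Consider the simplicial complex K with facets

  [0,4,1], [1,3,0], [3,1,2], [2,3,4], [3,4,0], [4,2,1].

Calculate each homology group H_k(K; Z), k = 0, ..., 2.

H_0 = Z,  H_1 = 0,  H_2 = Z.

Fix the vertex order 0 < 1 < 2 < 3 < 4 and write every simplex with vertices in increasing order. Then dim K = 2 and the simplices of K are:

  0-simplices (5): [0], [1], [2], [3], [4]
  1-simplices (9): [0,1], [0,3], [0,4], [1,2], [1,3], [1,4], [2,3], [2,4], [3,4]
  2-simplices (6): [0,1,3], [0,1,4], [0,3,4], [1,2,3], [1,2,4], [2,3,4]

giving chain groups C_0 ≅ Z^5, C_1 ≅ Z^9, C_2 ≅ Z^6.

The boundary map ∂_1: C_1 → C_0 is given by ∂[p,q] = [q] − [p].
The resulting 5×9 matrix has rank 4, and its Smith normal form has invariant factors (1,1,1,1).

∂_2: C_2 → C_1 acts by ∂[p,q,r] = [q,r] − [p,r] + [p,q]. For instance
  ∂[1,2,3] = [2,3] − [1,3] + [1,2],
  ∂[0,3,4] = [3,4] − [0,4] + [0,3].
This gives a 9×6 integer matrix of rank 5; reducing to Smith normal form yields diagonal entries (1,1,1,1,1).

Computing H_k = (kernel of ∂_k) / (image of ∂_{k+1}):

  H_0: rank C_0 − rank ∂_1 = 5 − 4 = 1, and the invariant factors of ∂_1 are all 1, so H_0 = Z.
  H_1: rank ker ∂_1 − rank ∂_2 = (9 − 4) − 5 = 0, and the invariant factors of ∂_2 are all 1, so H_1 = 0.
  H_2: rank ker ∂_2 − rank ∂_3 = (6 − 5) − 0 = 1, and there is no ∂_3, so H_2 = Z.

(K is a triangulation of the 2-sphere S^2.)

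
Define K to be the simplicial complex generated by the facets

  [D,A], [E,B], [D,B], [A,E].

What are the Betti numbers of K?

Fix the vertex order A < B < D < E and write every simplex with vertices in increasing order. Then dim K = 1 and the simplices of K are:

  0-simplices (4): A, B, D, E
  1-simplices (4): AD, AE, BD, BE

Hence C_0 ≅ Z^4, C_1 ≅ Z^4.

∂_1: C_1 → C_0 is given by ∂[p,q] = [q] − [p].
As a 4×4 matrix over Z this has rank 3, with invariant factors (1,1,1).

Now H_k = ker ∂_k / im ∂_{k+1}, so:

  H_0: rank C_0 − rank ∂_1 = 4 − 3 = 1, and the invariant factors of ∂_1 are all 1, so H_0 ≅ Z.
  H_1: rank ker ∂_1 − rank ∂_2 = (4 − 3) − 0 = 1, and there is no ∂_2, so H_1 ≅ Z.

(K is a triangulation of the circle S^1.)

Hence the Betti numbers are b_0 = 1, b_1 = 1.

b_0 = 1, b_1 = 1.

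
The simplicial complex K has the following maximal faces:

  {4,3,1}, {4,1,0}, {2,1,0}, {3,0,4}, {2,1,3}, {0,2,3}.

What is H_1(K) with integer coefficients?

Fix the vertex order 0 < 1 < 2 < 3 < 4 and write every simplex with vertices in increasing order. Then dim K = 2 and the simplices of K are:

  0-simplices (5): [0], [1], [2], [3], [4]
  1-simplices (9): [0,1], [0,2], [0,3], [0,4], [1,2], [1,3], [1,4], [2,3], [3,4]
  2-simplices (6): [0,1,2], [0,1,4], [0,2,3], [0,3,4], [1,2,3], [1,3,4]

so the chain groups are C_0 ≅ Z^5, C_1 ≅ Z^9, C_2 ≅ Z^6.

The boundary map ∂_1: C_1 → C_0 sends each edge [p,q] (with p < q) to q − p. For instance
  ∂[0,1] = [1] − [0].
The 5×9 boundary matrix has rank 4 and Smith normal form diag(1,1,1,1).

Boundary ∂_2: C_2 → C_1 maps a triangle to the signed sum of its edges. For instance
  ∂[1,2,3] = [2,3] − [1,3] + [1,2],
  ∂[0,3,4] = [3,4] − [0,4] + [0,3].
The resulting 9×6 matrix has rank 5, and its Smith normal form has invariant factors (1,1,1,1,1).

Reading off H_k = ker ∂_k / im ∂_{k+1}:

  H_1: rank ker ∂_1 − rank ∂_2 = (9 − 4) − 5 = 0, and the invariant factors of ∂_2 are all 1, so H_1 = 0.

H_1 = 0.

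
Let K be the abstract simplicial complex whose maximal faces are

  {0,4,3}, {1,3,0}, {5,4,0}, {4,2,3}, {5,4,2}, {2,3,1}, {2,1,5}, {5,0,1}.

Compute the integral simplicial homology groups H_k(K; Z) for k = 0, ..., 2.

H_0 = Z,  H_1 = 0,  H_2 = Z.

Take the total order 0 < 1 < 2 < 3 < 4 < 5 on the vertex set. Then K (dimension 2) consists of the simplices:

  0-simplices (6): [0], [1], [2], [3], [4], [5]
  1-simplices (12): [0,1], [0,3], [0,4], [0,5], [1,2], [1,3], [1,5], [2,3], [2,4], [2,5], [3,4], [4,5]
  2-simplices (8): [0,1,3], [0,1,5], [0,3,4], [0,4,5], [1,2,3], [1,2,5], [2,3,4], [2,4,5]

giving chain groups C_0 ≅ Z^6, C_1 ≅ Z^12, C_2 ≅ Z^8.

∂_1: C_1 → C_0 maps an edge to its endpoints' difference, ∂[p,q] = q − p.
This gives a 6×12 integer matrix of rank 5; reducing to Smith normal form yields diagonal entries (1,1,1,1,1).

∂_2: C_2 → C_1 acts by ∂[p,q,r] = [q,r] − [p,r] + [p,q]. For instance
  ∂[2,3,4] = [3,4] − [2,4] + [2,3],
  ∂[0,3,4] = [3,4] − [0,4] + [0,3].
The 12×8 boundary matrix has rank 7 and Smith normal form diag(1,1,1,1,1,1,1).

Computing H_k = (kernel of ∂_k) / (image of ∂_{k+1}):

  H_0: rank C_0 − rank ∂_1 = 6 − 5 = 1, and the invariant factors of ∂_1 are all 1, so H_0 = Z.
  H_1: rank ker ∂_1 − rank ∂_2 = (12 − 5) − 7 = 0, and the invariant factors of ∂_2 are all 1, so H_1 = 0.
  H_2: rank ker ∂_2 − rank ∂_3 = (8 − 7) − 0 = 1, and there is no ∂_3, so H_2 = Z.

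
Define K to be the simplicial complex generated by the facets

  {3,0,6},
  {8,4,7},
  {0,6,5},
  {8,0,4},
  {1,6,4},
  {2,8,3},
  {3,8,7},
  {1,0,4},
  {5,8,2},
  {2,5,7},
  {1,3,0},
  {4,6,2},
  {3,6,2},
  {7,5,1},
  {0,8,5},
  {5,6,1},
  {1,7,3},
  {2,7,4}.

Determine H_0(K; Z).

H_0 = Z.

We work with the vertex ordering 0 < 1 < 2 < 3 < 4 < 5 < 6 < 7 < 8. The simplices of K, each written with vertices in increasing order, are:

  0-simplices (9): [0], [1], [2], [3], [4], [5], [6], [7], [8]
  1-simplices (27): (27 of them)
  2-simplices (18): [0,1,3], [0,1,4], [0,3,6], [0,4,8], [0,5,6], [0,5,8], [1,3,7], [1,4,6], [1,5,6], [1,5,7], [2,3,6], [2,3,8], [2,4,6], [2,4,7], [2,5,7], [2,5,8], [3,7,8], [4,7,8]

so the chain groups are C_0 ≅ Z^9, C_1 ≅ Z^27, C_2 ≅ Z^18.

Boundary ∂_1: C_1 → C_0 maps an edge to its endpoints' difference, ∂[p,q] = q − p.
As a 9×27 matrix over Z this has rank 8, with invariant factors (1,1,1,1,1,1,1,1).

The boundary map ∂_2: C_2 → C_1 maps a triangle to the signed sum of its edges. For instance
  ∂[0,4,8] = [4,8] − [0,8] + [0,4],
  ∂[2,3,8] = [3,8] − [2,8] + [2,3].
The 27×18 boundary matrix has rank 18 and Smith normal form diag(1,1,1,1,1,1,1,1,1,1,1,1,1,1,1,1,1,2).

Computing H_k = (kernel of ∂_k) / (image of ∂_{k+1}):

  H_0: rank C_0 − rank ∂_1 = 9 − 8 = 1, and the invariant factors of ∂_1 are all 1, so H_0 = Z.

(K is a triangulation of the Klein bottle.)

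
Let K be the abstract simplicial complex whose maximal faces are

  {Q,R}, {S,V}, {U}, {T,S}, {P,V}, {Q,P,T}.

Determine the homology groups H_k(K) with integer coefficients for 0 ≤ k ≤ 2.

Fix the vertex order P < Q < R < S < T < U < V and write every simplex with vertices in increasing order. Then dim K = 2 and the simplices of K are:

  0-simplices (7): P, Q, R, S, T, U, V
  1-simplices (7): PQ, PT, PV, QR, QT, ST, SV
  2-simplices (1): PQT

so the chain groups are C_0 ≅ Z^7, C_1 ≅ Z^7, C_2 ≅ Z^1.

Boundary ∂_1: C_1 → C_0 sends each edge [p,q] (with p < q) to q − p.
The resulting 7×7 matrix has rank 5, and its Smith normal form has invariant factors (1,1,1,1,1).

The boundary map ∂_2: C_2 → C_1 maps a triangle to the signed sum of its edges. For instance
  ∂PQT = QT − PT + PQ.
The resulting 7×1 matrix has rank 1, and its Smith normal form has invariant factors (1).

Computing H_k = (kernel of ∂_k) / (image of ∂_{k+1}):

  H_0: rank C_0 − rank ∂_1 = 7 − 5 = 2, and the invariant factors of ∂_1 are all 1, so H_0 = Z^2.
  H_1: rank ker ∂_1 − rank ∂_2 = (7 − 5) − 1 = 1, and the invariant factors of ∂_2 are all 1, so H_1 = Z.
  H_2: rank ker ∂_2 − rank ∂_3 = (1 − 1) − 0 = 0, and there is no ∂_3, so H_2 = 0.

As a check, the Euler characteristic is 7 − 7 + 1 = 1, which agrees with 2 − 1 + 0 = 1.

H_0 = Z^2,  H_1 = Z,  H_2 = 0.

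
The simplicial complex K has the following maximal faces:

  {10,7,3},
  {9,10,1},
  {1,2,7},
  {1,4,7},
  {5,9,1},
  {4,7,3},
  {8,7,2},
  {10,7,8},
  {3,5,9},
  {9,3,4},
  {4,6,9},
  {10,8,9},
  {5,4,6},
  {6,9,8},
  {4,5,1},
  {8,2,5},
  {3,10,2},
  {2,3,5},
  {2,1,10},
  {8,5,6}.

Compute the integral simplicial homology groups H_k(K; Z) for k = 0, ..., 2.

H_0 = Z,  H_1 = Z ⊕ Z/2,  H_2 = 0.

Order the vertices as 1 < 2 < 3 < 4 < 5 < 6 < 7 < 8 < 9 < 10. Listing each simplex with vertices in this order, K has dimension 2 with simplices:

  0-simplices (10): [1], [2], [3], [4], [5], [6], [7], [8], [9], [10]
  1-simplices (30): (30 of them)
  2-simplices (20): (20 of them)

so the chain groups are C_0 ≅ Z^10, C_1 ≅ Z^30, C_2 ≅ Z^20.

Boundary ∂_1: C_1 → C_0 is given by ∂[p,q] = [q] − [p]. For instance
  ∂[7,8] = [8] − [7].
This gives a 10×30 integer matrix of rank 9; reducing to Smith normal form yields diagonal entries (1,1,1,1,1,1,1,1,1).

∂_2: C_2 → C_1 acts by ∂[p,q,r] = [q,r] − [p,r] + [p,q]. For instance
  ∂[3,7,10] = [7,10] − [3,10] + [3,7],
  ∂[4,6,9] = [6,9] − [4,9] + [4,6].
The 30×20 boundary matrix has rank 20 and Smith normal form diag(1,1,1,1,1,1,1,1,1,1,1,1,1,1,1,1,1,1,1,2).

From H_k ≅ ker(∂_k) / im(∂_{k+1}) we obtain:

  H_0: rank C_0 − rank ∂_1 = 10 − 9 = 1, and the invariant factors of ∂_1 are all 1, so H_0 = Z.
  H_1: rank ker ∂_1 − rank ∂_2 = (30 − 9) − 20 = 1, and ∂_2 has invariant factor 2 > 1, so H_1 = Z ⊕ Z/2.
  H_2: rank ker ∂_2 − rank ∂_3 = (20 − 20) − 0 = 0, and there is no ∂_3, so H_2 = 0.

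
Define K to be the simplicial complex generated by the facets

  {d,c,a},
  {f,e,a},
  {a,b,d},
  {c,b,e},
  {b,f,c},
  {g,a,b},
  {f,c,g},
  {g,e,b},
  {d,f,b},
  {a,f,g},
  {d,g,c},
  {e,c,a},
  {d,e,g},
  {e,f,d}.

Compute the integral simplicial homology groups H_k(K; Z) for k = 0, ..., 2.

Take the total order a < b < c < d < e < f < g on the vertex set. Then K (dimension 2) consists of the simplices:

  0-simplices (7): a, b, c, d, e, f, g
  1-simplices (21): ab, ac, ad, ae, af, ag, bc, bd, be, bf, bg, cd, ce, cf, cg, de, df, dg, ef, eg, fg
  2-simplices (14): abd, abg, acd, ace, aef, afg, bce, bcf, bdf, beg, cdg, cfg, def, deg

so the chain groups are C_0 ≅ Z^7, C_1 ≅ Z^21, C_2 ≅ Z^14.

The boundary map ∂_1: C_1 → C_0 sends each edge [p,q] (with p < q) to q − p.
The 7×21 boundary matrix has rank 6 and Smith normal form diag(1,1,1,1,1,1).

The boundary map ∂_2: C_2 → C_1 acts by ∂[p,q,r] = [q,r] − [p,r] + [p,q]. For instance
  ∂beg = eg − bg + be,
  ∂bcf = cf − bf + bc.
The 21×14 boundary matrix has rank 13 and Smith normal form diag(1,1,1,1,1,1,1,1,1,1,1,1,1).

Reading off H_k = ker ∂_k / im ∂_{k+1}:

  H_0: rank C_0 − rank ∂_1 = 7 − 6 = 1, and the invariant factors of ∂_1 are all 1, so H_0 ≅ Z.
  H_1: rank ker ∂_1 − rank ∂_2 = (21 − 6) − 13 = 2, and the invariant factors of ∂_2 are all 1, so H_1 ≅ Z^2.
  H_2: rank ker ∂_2 − rank ∂_3 = (14 − 13) − 0 = 1, and there is no ∂_3, so H_2 ≅ Z.

As a check, the Euler characteristic is 7 − 21 + 14 = 0, which agrees with 1 − 2 + 1 = 0.

H_0 = Z,  H_1 = Z^2,  H_2 = Z.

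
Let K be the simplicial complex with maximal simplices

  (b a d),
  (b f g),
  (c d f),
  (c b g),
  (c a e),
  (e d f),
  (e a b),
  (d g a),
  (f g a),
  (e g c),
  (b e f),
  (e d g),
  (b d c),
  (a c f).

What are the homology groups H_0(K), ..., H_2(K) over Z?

H_0 ≅ Z,  H_1 ≅ Z^2,  H_2 ≅ Z.

K has 7 vertices, 21 edges, 14 triangles.
rank ∂_0 = 0, rank ∂_1 = 6 ⇒ b_0 = 7 − 0 − 6 = 1; all invariant factors of ∂_1 are 1 so no torsion. So H_0 = Z.
rank ∂_1 = 6, rank ∂_2 = 13 ⇒ b_1 = 21 − 6 − 13 = 2; all invariant factors of ∂_2 are 1 so no torsion. So H_1 = Z^2.
rank ∂_2 = 13, rank ∂_3 = 0 ⇒ b_2 = 14 − 13 − 0 = 1. So H_2 = Z.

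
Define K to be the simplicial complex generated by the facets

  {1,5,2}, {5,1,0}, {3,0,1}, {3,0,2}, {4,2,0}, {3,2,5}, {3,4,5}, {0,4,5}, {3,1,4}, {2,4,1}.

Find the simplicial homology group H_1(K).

H_1 = Z/2.

We work with the vertex ordering 0 < 1 < 2 < 3 < 4 < 5. The simplices of K, each written with vertices in increasing order, are:

  0-simplices (6): [0], [1], [2], [3], [4], [5]
  1-simplices (15): [0,1], [0,2], [0,3], [0,4], [0,5], [1,2], [1,3], [1,4], [1,5], [2,3], [2,4], [2,5], [3,4], [3,5], [4,5]
  2-simplices (10): [0,1,3], [0,1,5], [0,2,3], [0,2,4], [0,4,5], [1,2,4], [1,2,5], [1,3,4], [2,3,5], [3,4,5]

Hence C_0 ≅ Z^6, C_1 ≅ Z^15, C_2 ≅ Z^10.

∂_1: C_1 → C_0 maps an edge to its endpoints' difference, ∂[p,q] = q − p. For instance
  ∂[1,2] = [2] − [1].
As a 6×15 matrix over Z this has rank 5, with invariant factors (1,1,1,1,1).

The boundary map ∂_2: C_2 → C_1 sends each 2-simplex [p,q,r] to [q,r] − [p,r] + [p,q]. For instance
  ∂[1,3,4] = [3,4] − [1,4] + [1,3],
  ∂[3,4,5] = [4,5] − [3,5] + [3,4].
The resulting 15×10 matrix has rank 10, and its Smith normal form has invariant factors (1,1,1,1,1,1,1,1,1,2).

Now H_k = ker ∂_k / im ∂_{k+1}, so:

  H_1: rank ker ∂_1 − rank ∂_2 = (15 − 5) − 10 = 0, and ∂_2 has invariant factor 2 > 1, so H_1 ≅ Z/2.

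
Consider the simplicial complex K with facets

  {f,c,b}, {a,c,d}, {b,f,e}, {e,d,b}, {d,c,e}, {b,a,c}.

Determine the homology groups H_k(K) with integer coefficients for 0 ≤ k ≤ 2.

Order the vertices as a < b < c < d < e < f. Listing each simplex with vertices in this order, K has dimension 2 with simplices:

  0-simplices (6): a, b, c, d, e, f
  1-simplices (12): ab, ac, ad, bc, bd, be, bf, cd, ce, cf, de, ef
  2-simplices (6): abc, acd, bcf, bde, bef, cde

Hence C_0 ≅ Z^6, C_1 ≅ Z^12, C_2 ≅ Z^6.

∂_1: C_1 → C_0 maps an edge to its endpoints' difference, ∂[p,q] = q − p. For instance
  ∂ce = e − c.
The resulting 6×12 matrix has rank 5, and its Smith normal form has invariant factors (1,1,1,1,1).

Boundary ∂_2: C_2 → C_1 sends each 2-simplex [p,q,r] to [q,r] − [p,r] + [p,q]. For instance
  ∂abc = bc − ac + ab,
  ∂bef = ef − bf + be.
As a 12×6 matrix over Z this has rank 6, with invariant factors (1,1,1,1,1,1).

Reading off H_k = ker ∂_k / im ∂_{k+1}:

  H_0: rank C_0 − rank ∂_1 = 6 − 5 = 1, and the invariant factors of ∂_1 are all 1, so H_0 = Z.
  H_1: rank ker ∂_1 − rank ∂_2 = (12 − 5) − 6 = 1, and the invariant factors of ∂_2 are all 1, so H_1 = Z.
  H_2: rank ker ∂_2 − rank ∂_3 = (6 − 6) − 0 = 0, and there is no ∂_3, so H_2 = 0.

H_0 = Z,  H_1 = Z,  H_2 = 0.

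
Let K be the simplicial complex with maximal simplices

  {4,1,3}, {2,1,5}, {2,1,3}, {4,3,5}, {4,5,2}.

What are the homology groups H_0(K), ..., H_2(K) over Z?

H_0 = Z,  H_1 = Z,  H_2 = 0.

K has 5 vertices, 10 edges, 5 triangles.
rank ∂_0 = 0, rank ∂_1 = 4 ⇒ b_0 = 5 − 0 − 4 = 1; all invariant factors of ∂_1 are 1 so no torsion. So H_0 ≅ Z.
rank ∂_1 = 4, rank ∂_2 = 5 ⇒ b_1 = 10 − 4 − 5 = 1; all invariant factors of ∂_2 are 1 so no torsion. So H_1 ≅ Z.
rank ∂_2 = 5, rank ∂_3 = 0 ⇒ b_2 = 5 − 5 − 0 = 0. So H_2 ≅ 0.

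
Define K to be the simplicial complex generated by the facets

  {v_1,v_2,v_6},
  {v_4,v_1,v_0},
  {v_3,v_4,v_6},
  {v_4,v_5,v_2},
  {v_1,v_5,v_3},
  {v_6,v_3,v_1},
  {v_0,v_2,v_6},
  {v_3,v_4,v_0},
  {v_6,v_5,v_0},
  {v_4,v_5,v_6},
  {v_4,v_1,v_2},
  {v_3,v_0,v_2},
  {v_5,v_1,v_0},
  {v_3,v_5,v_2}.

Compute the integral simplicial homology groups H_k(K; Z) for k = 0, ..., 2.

H_0 ≅ Z,  H_1 ≅ Z^2,  H_2 ≅ Z.

Take the total order v_0 < v_1 < v_2 < v_3 < v_4 < v_5 < v_6 on the vertex set. Then K (dimension 2) consists of the simplices:

  0-simplices (7): [v_0], [v_1], [v_2], [v_3], [v_4], [v_5], [v_6]
  1-simplices (21): (21 of them)
  2-simplices (14): (14 of them)

so the chain groups are C_0 ≅ Z^7, C_1 ≅ Z^21, C_2 ≅ Z^14.

Boundary ∂_1: C_1 → C_0 maps an edge to its endpoints' difference, ∂[p,q] = q − p.
As a 7×21 matrix over Z this has rank 6, with invariant factors (1,1,1,1,1,1).

∂_2: C_2 → C_1 sends each 2-simplex [p,q,r] to [q,r] − [p,r] + [p,q]. For instance
  ∂[v_1,v_3,v_5] = [v_3,v_5] − [v_1,v_5] + [v_1,v_3],
  ∂[v_0,v_5,v_6] = [v_5,v_6] − [v_0,v_6] + [v_0,v_5].
This gives a 21×14 integer matrix of rank 13; reducing to Smith normal form yields diagonal entries (1,1,1,1,1,1,1,1,1,1,1,1,1).

Now H_k = ker ∂_k / im ∂_{k+1}, so:

  H_0: rank C_0 − rank ∂_1 = 7 − 6 = 1, and the invariant factors of ∂_1 are all 1, so H_0 ≅ Z.
  H_1: rank ker ∂_1 − rank ∂_2 = (21 − 6) − 13 = 2, and the invariant factors of ∂_2 are all 1, so H_1 ≅ Z^2.
  H_2: rank ker ∂_2 − rank ∂_3 = (14 − 13) − 0 = 1, and there is no ∂_3, so H_2 ≅ Z.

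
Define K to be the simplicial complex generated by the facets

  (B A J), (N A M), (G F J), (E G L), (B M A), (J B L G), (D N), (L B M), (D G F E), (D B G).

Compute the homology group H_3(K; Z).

Fix the vertex order A < B < D < E < F < G < J < L < M < N and write every simplex with vertices in increasing order. Then dim K = 3 and the simplices of K are:

  0-simplices (10): A, B, D, E, F, G, J, L, M, N
  1-simplices (23): AB, AJ, AM, AN, BD, BG, BJ, BL, BM, DE, DF, DG, DN, EF, EG, EL, FG, FJ, GJ, GL, JL, LM, MN
  2-simplices (15): ABJ, ABM, AMN, BDG, BGJ, BGL, BJL, BLM, DEF, DEG, DFG, EFG, EGL, FGJ, GJL
  3-simplices (2): BGJL, DEFG

Hence C_0 ≅ Z^10, C_1 ≅ Z^23, C_2 ≅ Z^15, C_3 ≅ Z^2.

∂_1: C_1 → C_0 maps an edge to its endpoints' difference, ∂[p,q] = q − p.
The resulting 10×23 matrix has rank 9, and its Smith normal form has invariant factors (1,1,1,1,1,1,1,1,1).

The boundary map ∂_2: C_2 → C_1 maps a triangle to the signed sum of its edges. For instance
  ∂BLM = LM − BM + BL,
  ∂DEF = EF − DF + DE.
The 23×15 boundary matrix has rank 13 and Smith normal form diag(1,1,1,1,1,1,1,1,1,1,1,1,1).

The boundary map ∂_3: C_3 → C_2 sends each 3-simplex σ to the alternating sum Σ_i (−1)^i (σ with its i-th vertex removed). For instance
  ∂BGJL = GJL − BJL + BGL − BGJ,
  ∂DEFG = EFG − DFG + DEG − DEF.
This gives a 15×2 integer matrix of rank 2; reducing to Smith normal form yields diagonal entries (1,1).

Reading off H_k = ker ∂_k / im ∂_{k+1}:

  H_3: rank ker ∂_3 − rank ∂_4 = (2 − 2) − 0 = 0, and there is no ∂_4, so H_3 ≅ 0.

H_3 ≅ 0.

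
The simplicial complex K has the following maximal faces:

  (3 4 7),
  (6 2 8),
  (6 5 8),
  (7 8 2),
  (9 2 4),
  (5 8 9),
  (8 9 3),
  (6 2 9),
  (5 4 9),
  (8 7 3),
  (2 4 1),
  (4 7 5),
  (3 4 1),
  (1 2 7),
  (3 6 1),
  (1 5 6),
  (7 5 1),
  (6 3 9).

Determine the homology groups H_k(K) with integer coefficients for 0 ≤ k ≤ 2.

K has 9 vertices, 27 edges, 18 triangles.
rank ∂_0 = 0, rank ∂_1 = 8 ⇒ b_0 = 9 − 0 − 8 = 1; all invariant factors of ∂_1 are 1 so no torsion. So H_0 ≅ Z.
rank ∂_1 = 8, rank ∂_2 = 18 ⇒ b_1 = 27 − 8 − 18 = 1; ∂_2 has invariant factor(s) [2] giving torsion. So H_1 ≅ Z ⊕ Z/2Z.
rank ∂_2 = 18, rank ∂_3 = 0 ⇒ b_2 = 18 − 18 − 0 = 0. So H_2 ≅ 0.

H_0 = Z,  H_1 = Z ⊕ Z/2Z,  H_2 = 0.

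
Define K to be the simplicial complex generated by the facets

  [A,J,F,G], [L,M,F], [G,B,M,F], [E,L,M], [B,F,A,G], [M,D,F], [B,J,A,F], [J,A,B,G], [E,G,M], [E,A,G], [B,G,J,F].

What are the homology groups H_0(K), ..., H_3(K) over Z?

H_0 = Z,  H_1 = 0,  H_2 = 0,  H_3 = Z.

Order the vertices as A < B < D < E < F < G < J < L < M. Listing each simplex with vertices in this order, K has dimension 3 with simplices:

  0-simplices (9): A, B, D, E, F, G, J, L, M
  1-simplices (21): AB, AE, AF, AG, AJ, BF, BG, BJ, BM, DF, DM, EG, EL, EM, FG, FJ, FL, FM, GJ, GM, LM
  2-simplices (18): ABF, ABG, ABJ, AEG, AFG, AFJ, AGJ, BFG, BFJ, BFM, BGJ, BGM, DFM, EGM, ELM, FGJ, FGM, FLM
  3-simplices (6): ABFG, ABFJ, ABGJ, AFGJ, BFGJ, BFGM

giving chain groups C_0 ≅ Z^9, C_1 ≅ Z^21, C_2 ≅ Z^18, C_3 ≅ Z^6.

The boundary map ∂_1: C_1 → C_0 maps an edge to its endpoints' difference, ∂[p,q] = q − p. For instance
  ∂GM = M − G.
The 9×21 boundary matrix has rank 8 and Smith normal form diag(1,1,1,1,1,1,1,1).

∂_2: C_2 → C_1 acts by ∂[p,q,r] = [q,r] − [p,r] + [p,q]. For instance
  ∂AFG = FG − AG + AF,
  ∂AFJ = FJ − AJ + AF.
The resulting 21×18 matrix has rank 13, and its Smith normal form has invariant factors (1,1,1,1,1,1,1,1,1,1,1,1,1).

The boundary map ∂_3: C_3 → C_2 sends each 3-simplex σ to the alternating sum Σ_i (−1)^i (σ with its i-th vertex removed). For instance
  ∂BFGM = FGM − BGM + BFM − BFG,
  ∂ABFG = BFG − AFG + ABG − ABF.
The 18×6 boundary matrix has rank 5 and Smith normal form diag(1,1,1,1,1).

From H_k ≅ ker(∂_k) / im(∂_{k+1}) we obtain:

  H_0: rank C_0 − rank ∂_1 = 9 − 8 = 1, and the invariant factors of ∂_1 are all 1, so H_0 ≅ Z.
  H_1: rank ker ∂_1 − rank ∂_2 = (21 − 8) − 13 = 0, and the invariant factors of ∂_2 are all 1, so H_1 ≅ 0.
  H_2: rank ker ∂_2 − rank ∂_3 = (18 − 13) − 5 = 0, and the invariant factors of ∂_3 are all 1, so H_2 ≅ 0.
  H_3: rank ker ∂_3 − rank ∂_4 = (6 − 5) − 0 = 1, and there is no ∂_4, so H_3 ≅ Z.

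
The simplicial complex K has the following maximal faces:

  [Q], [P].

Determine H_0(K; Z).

H_0 = Z^2.

Order the vertices as P < Q. Listing each simplex with vertices in this order, K has dimension 0 with simplices:

  0-simplices (2): P, Q

so the chain groups are C_0 ≅ Z^2.

Computing H_k = (kernel of ∂_k) / (image of ∂_{k+1}):

  H_0: rank C_0 − rank ∂_1 = 2 − 0 = 2, and there is no ∂_1, so H_0 ≅ Z^2.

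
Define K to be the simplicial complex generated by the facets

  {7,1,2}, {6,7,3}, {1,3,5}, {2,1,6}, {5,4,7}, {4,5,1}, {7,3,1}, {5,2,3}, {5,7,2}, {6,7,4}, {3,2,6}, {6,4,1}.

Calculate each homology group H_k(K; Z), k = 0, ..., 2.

H_0 ≅ Z,  H_1 ≅ Z/2,  H_2 = 0.

Take the total order 1 < 2 < 3 < 4 < 5 < 6 < 7 on the vertex set. Then K (dimension 2) consists of the simplices:

  0-simplices (7): [1], [2], [3], [4], [5], [6], [7]
  1-simplices (18): [1,2], [1,3], [1,4], [1,5], [1,6], [1,7], [2,3], [2,5], [2,6], [2,7], [3,5], [3,6], [3,7], [4,5], [4,6], [4,7], [5,7], [6,7]
  2-simplices (12): [1,2,6], [1,2,7], [1,3,5], [1,3,7], [1,4,5], [1,4,6], [2,3,5], [2,3,6], [2,5,7], [3,6,7], [4,5,7], [4,6,7]

Hence C_0 ≅ Z^7, C_1 ≅ Z^18, C_2 ≅ Z^12.

The boundary map ∂_1: C_1 → C_0 sends each edge [p,q] (with p < q) to q − p. For instance
  ∂[2,5] = [5] − [2].
As a 7×18 matrix over Z this has rank 6, with invariant factors (1,1,1,1,1,1).

The boundary map ∂_2: C_2 → C_1 maps a triangle to the signed sum of its edges. For instance
  ∂[2,3,5] = [3,5] − [2,5] + [2,3],
  ∂[2,3,6] = [3,6] − [2,6] + [2,3].
As a 18×12 matrix over Z this has rank 12, with invariant factors (1,1,1,1,1,1,1,1,1,1,1,2).

Computing H_k = (kernel of ∂_k) / (image of ∂_{k+1}):

  H_0: rank C_0 − rank ∂_1 = 7 − 6 = 1, and the invariant factors of ∂_1 are all 1, so H_0 ≅ Z.
  H_1: rank ker ∂_1 − rank ∂_2 = (18 − 6) − 12 = 0, and ∂_2 has invariant factor 2 > 1, so H_1 ≅ Z/2.
  H_2: rank ker ∂_2 − rank ∂_3 = (12 − 12) − 0 = 0, and there is no ∂_3, so H_2 ≅ 0.

As a check, the Euler characteristic is 7 − 18 + 12 = 1, which agrees with 1 − 0 + 0 = 1.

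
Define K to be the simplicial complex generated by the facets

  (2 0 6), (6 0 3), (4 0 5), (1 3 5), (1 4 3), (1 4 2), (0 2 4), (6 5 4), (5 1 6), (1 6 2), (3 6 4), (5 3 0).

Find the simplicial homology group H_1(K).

Order the vertices as 0 < 1 < 2 < 3 < 4 < 5 < 6. Listing each simplex with vertices in this order, K has dimension 2 with simplices:

  0-simplices (7): [0], [1], [2], [3], [4], [5], [6]
  1-simplices (18): [0,2], [0,3], [0,4], [0,5], [0,6], [1,2], [1,3], [1,4], [1,5], [1,6], [2,4], [2,6], [3,4], [3,5], [3,6], [4,5], [4,6], [5,6]
  2-simplices (12): [0,2,4], [0,2,6], [0,3,5], [0,3,6], [0,4,5], [1,2,4], [1,2,6], [1,3,4], [1,3,5], [1,5,6], [3,4,6], [4,5,6]

so the chain groups are C_0 ≅ Z^7, C_1 ≅ Z^18, C_2 ≅ Z^12.

Boundary ∂_1: C_1 → C_0 is given by ∂[p,q] = [q] − [p].
This gives a 7×18 integer matrix of rank 6; reducing to Smith normal form yields diagonal entries (1,1,1,1,1,1).

∂_2: C_2 → C_1 sends each 2-simplex [p,q,r] to [q,r] − [p,r] + [p,q]. For instance
  ∂[0,2,6] = [2,6] − [0,6] + [0,2],
  ∂[1,3,5] = [3,5] − [1,5] + [1,3].
The resulting 18×12 matrix has rank 12, and its Smith normal form has invariant factors (1,1,1,1,1,1,1,1,1,1,1,2).

Now H_k = ker ∂_k / im ∂_{k+1}, so:

  H_1: rank ker ∂_1 − rank ∂_2 = (18 − 6) − 12 = 0, and ∂_2 has invariant factor 2 > 1, so H_1 = Z/2Z.

H_1 = Z/2Z.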